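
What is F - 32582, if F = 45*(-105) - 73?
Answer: -37380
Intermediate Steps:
F = -4798 (F = -4725 - 73 = -4798)
F - 32582 = -4798 - 32582 = -37380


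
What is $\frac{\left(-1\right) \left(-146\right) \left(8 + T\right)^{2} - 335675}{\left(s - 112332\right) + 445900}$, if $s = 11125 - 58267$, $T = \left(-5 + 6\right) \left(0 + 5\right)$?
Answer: $- \frac{311001}{286426} \approx -1.0858$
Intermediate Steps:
$T = 5$ ($T = 1 \cdot 5 = 5$)
$s = -47142$
$\frac{\left(-1\right) \left(-146\right) \left(8 + T\right)^{2} - 335675}{\left(s - 112332\right) + 445900} = \frac{\left(-1\right) \left(-146\right) \left(8 + 5\right)^{2} - 335675}{\left(-47142 - 112332\right) + 445900} = \frac{146 \cdot 13^{2} - 335675}{\left(-47142 - 112332\right) + 445900} = \frac{146 \cdot 169 - 335675}{-159474 + 445900} = \frac{24674 - 335675}{286426} = \left(-311001\right) \frac{1}{286426} = - \frac{311001}{286426}$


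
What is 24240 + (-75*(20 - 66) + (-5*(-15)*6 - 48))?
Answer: 28092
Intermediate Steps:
24240 + (-75*(20 - 66) + (-5*(-15)*6 - 48)) = 24240 + (-75*(-46) + (75*6 - 48)) = 24240 + (3450 + (450 - 48)) = 24240 + (3450 + 402) = 24240 + 3852 = 28092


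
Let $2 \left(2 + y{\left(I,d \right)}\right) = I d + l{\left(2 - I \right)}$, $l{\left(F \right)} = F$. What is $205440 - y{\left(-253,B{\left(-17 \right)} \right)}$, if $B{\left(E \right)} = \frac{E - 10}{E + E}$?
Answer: $\frac{13968217}{68} \approx 2.0542 \cdot 10^{5}$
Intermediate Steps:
$B{\left(E \right)} = \frac{-10 + E}{2 E}$
$y{\left(I,d \right)} = -1 - \frac{I}{2} + \frac{I d}{2}$ ($y{\left(I,d \right)} = -2 + \frac{I d - \left(-2 + I\right)}{2} = -2 + \frac{2 - I + I d}{2} = -2 + \left(1 - \frac{I}{2} + \frac{I d}{2}\right) = -1 - \frac{I}{2} + \frac{I d}{2}$)
$205440 - y{\left(-253,B{\left(-17 \right)} \right)} = 205440 - \left(-1 - - \frac{253}{2} + \frac{1}{2} \left(-253\right) \frac{-10 - 17}{2 \left(-17\right)}\right) = 205440 - \left(-1 + \frac{253}{2} + \frac{1}{2} \left(-253\right) \frac{1}{2} \left(- \frac{1}{17}\right) \left(-27\right)\right) = 205440 - \left(-1 + \frac{253}{2} + \frac{1}{2} \left(-253\right) \frac{27}{34}\right) = 205440 - \left(-1 + \frac{253}{2} - \frac{6831}{68}\right) = 205440 - \frac{1703}{68} = \frac{13968217}{68}$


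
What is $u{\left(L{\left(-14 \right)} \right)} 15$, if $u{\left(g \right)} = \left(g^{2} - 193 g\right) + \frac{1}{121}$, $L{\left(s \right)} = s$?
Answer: $\frac{5259885}{121} \approx 43470.0$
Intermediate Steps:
$u{\left(g \right)} = \frac{1}{121} + g^{2} - 193 g$ ($u{\left(g \right)} = \left(g^{2} - 193 g\right) + \frac{1}{121} = \frac{1}{121} + g^{2} - 193 g$)
$u{\left(L{\left(-14 \right)} \right)} 15 = \left(\frac{1}{121} + \left(-14\right)^{2} - -2702\right) 15 = \left(\frac{1}{121} + 196 + 2702\right) 15 = \frac{350659}{121} \cdot 15 = \frac{5259885}{121}$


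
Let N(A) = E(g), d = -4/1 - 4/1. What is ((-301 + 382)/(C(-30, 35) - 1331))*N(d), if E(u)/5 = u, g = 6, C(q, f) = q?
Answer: -2430/1361 ≈ -1.7855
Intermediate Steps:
E(u) = 5*u
d = -8 (d = -4*1 - 4*1 = -4 - 4 = -8)
N(A) = 30 (N(A) = 5*6 = 30)
((-301 + 382)/(C(-30, 35) - 1331))*N(d) = ((-301 + 382)/(-30 - 1331))*30 = (81/(-1361))*30 = (81*(-1/1361))*30 = -81/1361*30 = -2430/1361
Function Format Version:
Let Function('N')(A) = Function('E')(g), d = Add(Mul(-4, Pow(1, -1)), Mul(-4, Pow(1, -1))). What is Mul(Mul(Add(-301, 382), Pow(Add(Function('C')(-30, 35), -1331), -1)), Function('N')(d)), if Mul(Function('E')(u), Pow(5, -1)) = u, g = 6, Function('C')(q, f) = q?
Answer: Rational(-2430, 1361) ≈ -1.7855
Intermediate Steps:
Function('E')(u) = Mul(5, u)
d = -8 (d = Add(Mul(-4, 1), Mul(-4, 1)) = Add(-4, -4) = -8)
Function('N')(A) = 30 (Function('N')(A) = Mul(5, 6) = 30)
Mul(Mul(Add(-301, 382), Pow(Add(Function('C')(-30, 35), -1331), -1)), Function('N')(d)) = Mul(Mul(Add(-301, 382), Pow(Add(-30, -1331), -1)), 30) = Mul(Mul(81, Pow(-1361, -1)), 30) = Mul(Mul(81, Rational(-1, 1361)), 30) = Mul(Rational(-81, 1361), 30) = Rational(-2430, 1361)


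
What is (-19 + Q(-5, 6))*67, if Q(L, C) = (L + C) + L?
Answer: -1541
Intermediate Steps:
Q(L, C) = C + 2*L (Q(L, C) = (C + L) + L = C + 2*L)
(-19 + Q(-5, 6))*67 = (-19 + (6 + 2*(-5)))*67 = (-19 + (6 - 10))*67 = (-19 - 4)*67 = -23*67 = -1541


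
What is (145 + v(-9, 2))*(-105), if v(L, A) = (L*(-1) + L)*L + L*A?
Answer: -13335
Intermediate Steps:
v(L, A) = A*L (v(L, A) = (-L + L)*L + A*L = 0*L + A*L = 0 + A*L = A*L)
(145 + v(-9, 2))*(-105) = (145 + 2*(-9))*(-105) = (145 - 18)*(-105) = 127*(-105) = -13335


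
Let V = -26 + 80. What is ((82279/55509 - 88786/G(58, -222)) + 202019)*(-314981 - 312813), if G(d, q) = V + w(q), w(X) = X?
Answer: -98818587024951263/777126 ≈ -1.2716e+11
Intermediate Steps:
V = 54
G(d, q) = 54 + q
((82279/55509 - 88786/G(58, -222)) + 202019)*(-314981 - 312813) = ((82279/55509 - 88786/(54 - 222)) + 202019)*(-314981 - 312813) = ((82279*(1/55509) - 88786/(-168)) + 202019)*(-627794) = ((82279/55509 - 88786*(-1/168)) + 202019)*(-627794) = ((82279/55509 + 44393/84) + 202019)*(-627794) = (823707491/1554252 + 202019)*(-627794) = (314812142279/1554252)*(-627794) = -98818587024951263/777126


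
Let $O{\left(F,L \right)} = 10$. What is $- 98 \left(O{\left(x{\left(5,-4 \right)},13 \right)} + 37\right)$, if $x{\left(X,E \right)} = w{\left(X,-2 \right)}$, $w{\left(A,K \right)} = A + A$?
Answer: $-4606$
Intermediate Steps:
$w{\left(A,K \right)} = 2 A$
$x{\left(X,E \right)} = 2 X$
$- 98 \left(O{\left(x{\left(5,-4 \right)},13 \right)} + 37\right) = - 98 \left(10 + 37\right) = \left(-98\right) 47 = -4606$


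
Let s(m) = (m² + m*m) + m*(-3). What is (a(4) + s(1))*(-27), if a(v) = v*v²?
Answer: -1701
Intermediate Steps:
a(v) = v³
s(m) = -3*m + 2*m² (s(m) = (m² + m²) - 3*m = 2*m² - 3*m = -3*m + 2*m²)
(a(4) + s(1))*(-27) = (4³ + 1*(-3 + 2*1))*(-27) = (64 + 1*(-3 + 2))*(-27) = (64 + 1*(-1))*(-27) = (64 - 1)*(-27) = 63*(-27) = -1701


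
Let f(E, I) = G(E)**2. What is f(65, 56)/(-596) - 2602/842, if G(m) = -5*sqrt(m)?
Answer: -1459521/250916 ≈ -5.8168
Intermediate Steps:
f(E, I) = 25*E (f(E, I) = (-5*sqrt(E))**2 = 25*E)
f(65, 56)/(-596) - 2602/842 = (25*65)/(-596) - 2602/842 = 1625*(-1/596) - 2602*1/842 = -1625/596 - 1301/421 = -1459521/250916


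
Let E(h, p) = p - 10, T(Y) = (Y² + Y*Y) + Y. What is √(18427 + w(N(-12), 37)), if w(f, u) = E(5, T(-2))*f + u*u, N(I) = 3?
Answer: 2*√4946 ≈ 140.66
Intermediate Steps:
T(Y) = Y + 2*Y² (T(Y) = (Y² + Y²) + Y = 2*Y² + Y = Y + 2*Y²)
E(h, p) = -10 + p
w(f, u) = u² - 4*f (w(f, u) = (-10 - 2*(1 + 2*(-2)))*f + u*u = (-10 - 2*(1 - 4))*f + u² = (-10 - 2*(-3))*f + u² = (-10 + 6)*f + u² = -4*f + u² = u² - 4*f)
√(18427 + w(N(-12), 37)) = √(18427 + (37² - 4*3)) = √(18427 + (1369 - 12)) = √(18427 + 1357) = √19784 = 2*√4946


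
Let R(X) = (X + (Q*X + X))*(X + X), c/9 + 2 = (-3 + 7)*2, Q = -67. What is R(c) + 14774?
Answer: -364306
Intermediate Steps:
c = 54 (c = -18 + 9*((-3 + 7)*2) = -18 + 9*(4*2) = -18 + 9*8 = -18 + 72 = 54)
R(X) = -130*X² (R(X) = (X + (-67*X + X))*(X + X) = (X - 66*X)*(2*X) = (-65*X)*(2*X) = -130*X²)
R(c) + 14774 = -130*54² + 14774 = -130*2916 + 14774 = -379080 + 14774 = -364306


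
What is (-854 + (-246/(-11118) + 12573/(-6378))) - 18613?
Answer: -76697496983/3939478 ≈ -19469.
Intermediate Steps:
(-854 + (-246/(-11118) + 12573/(-6378))) - 18613 = (-854 + (-246*(-1/11118) + 12573*(-1/6378))) - 18613 = (-854 + (41/1853 - 4191/2126)) - 18613 = (-854 - 7678757/3939478) - 18613 = -3371992969/3939478 - 18613 = -76697496983/3939478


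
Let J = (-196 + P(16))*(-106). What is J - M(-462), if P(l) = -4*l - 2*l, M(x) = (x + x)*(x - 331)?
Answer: -701780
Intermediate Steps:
M(x) = 2*x*(-331 + x) (M(x) = (2*x)*(-331 + x) = 2*x*(-331 + x))
P(l) = -6*l
J = 30952 (J = (-196 - 6*16)*(-106) = (-196 - 96)*(-106) = -292*(-106) = 30952)
J - M(-462) = 30952 - 2*(-462)*(-331 - 462) = 30952 - 2*(-462)*(-793) = 30952 - 1*732732 = 30952 - 732732 = -701780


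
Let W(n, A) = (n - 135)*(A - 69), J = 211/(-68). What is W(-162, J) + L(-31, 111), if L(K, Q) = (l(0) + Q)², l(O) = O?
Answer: 2294019/68 ≈ 33736.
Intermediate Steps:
J = -211/68 (J = 211*(-1/68) = -211/68 ≈ -3.1029)
L(K, Q) = Q² (L(K, Q) = (0 + Q)² = Q²)
W(n, A) = (-135 + n)*(-69 + A)
W(-162, J) + L(-31, 111) = (9315 - 135*(-211/68) - 69*(-162) - 211/68*(-162)) + 111² = (9315 + 28485/68 + 11178 + 17091/34) + 12321 = 1456191/68 + 12321 = 2294019/68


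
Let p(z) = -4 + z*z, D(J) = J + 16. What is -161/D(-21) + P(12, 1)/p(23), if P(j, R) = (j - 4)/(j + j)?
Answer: 50716/1575 ≈ 32.201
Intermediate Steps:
D(J) = 16 + J
p(z) = -4 + z²
P(j, R) = (-4 + j)/(2*j) (P(j, R) = (-4 + j)/((2*j)) = (-4 + j)*(1/(2*j)) = (-4 + j)/(2*j))
-161/D(-21) + P(12, 1)/p(23) = -161/(16 - 21) + ((½)*(-4 + 12)/12)/(-4 + 23²) = -161/(-5) + ((½)*(1/12)*8)/(-4 + 529) = -161*(-⅕) + (⅓)/525 = 161/5 + (⅓)*(1/525) = 161/5 + 1/1575 = 50716/1575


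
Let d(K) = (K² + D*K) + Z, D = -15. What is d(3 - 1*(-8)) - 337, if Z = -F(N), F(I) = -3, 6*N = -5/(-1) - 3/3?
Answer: -378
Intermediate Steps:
N = ⅔ (N = (-5/(-1) - 3/3)/6 = (-5*(-1) - 3*⅓)/6 = (5 - 1)/6 = (⅙)*4 = ⅔ ≈ 0.66667)
Z = 3 (Z = -1*(-3) = 3)
d(K) = 3 + K² - 15*K (d(K) = (K² - 15*K) + 3 = 3 + K² - 15*K)
d(3 - 1*(-8)) - 337 = (3 + (3 - 1*(-8))² - 15*(3 - 1*(-8))) - 337 = (3 + (3 + 8)² - 15*(3 + 8)) - 337 = (3 + 11² - 15*11) - 337 = (3 + 121 - 165) - 337 = -41 - 337 = -378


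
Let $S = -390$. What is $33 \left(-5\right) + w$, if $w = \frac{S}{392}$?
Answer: $- \frac{32535}{196} \approx -165.99$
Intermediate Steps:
$w = - \frac{195}{196}$ ($w = - \frac{390}{392} = \left(-390\right) \frac{1}{392} = - \frac{195}{196} \approx -0.9949$)
$33 \left(-5\right) + w = 33 \left(-5\right) - \frac{195}{196} = -165 - \frac{195}{196} = - \frac{32535}{196}$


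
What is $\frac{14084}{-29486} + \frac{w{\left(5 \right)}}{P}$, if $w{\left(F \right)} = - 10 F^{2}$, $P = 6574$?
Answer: $- \frac{24989929}{48460241} \approx -0.51568$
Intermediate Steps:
$\frac{14084}{-29486} + \frac{w{\left(5 \right)}}{P} = \frac{14084}{-29486} + \frac{\left(-10\right) 5^{2}}{6574} = 14084 \left(- \frac{1}{29486}\right) + \left(-10\right) 25 \cdot \frac{1}{6574} = - \frac{7042}{14743} - \frac{125}{3287} = - \frac{24989929}{48460241}$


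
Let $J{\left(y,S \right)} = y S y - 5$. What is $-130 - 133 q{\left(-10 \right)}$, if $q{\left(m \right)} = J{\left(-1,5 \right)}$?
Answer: $-130$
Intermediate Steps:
$J{\left(y,S \right)} = -5 + S y^{2}$ ($J{\left(y,S \right)} = S y y - 5 = S y^{2} - 5 = -5 + S y^{2}$)
$q{\left(m \right)} = 0$ ($q{\left(m \right)} = -5 + 5 \left(-1\right)^{2} = -5 + 5 \cdot 1 = -5 + 5 = 0$)
$-130 - 133 q{\left(-10 \right)} = -130 - 0 = -130 + 0 = -130$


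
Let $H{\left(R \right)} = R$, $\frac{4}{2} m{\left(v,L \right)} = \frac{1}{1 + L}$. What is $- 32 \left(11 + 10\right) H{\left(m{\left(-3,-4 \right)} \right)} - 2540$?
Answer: $-2428$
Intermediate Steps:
$m{\left(v,L \right)} = \frac{1}{2 \left(1 + L\right)}$
$- 32 \left(11 + 10\right) H{\left(m{\left(-3,-4 \right)} \right)} - 2540 = - 32 \left(11 + 10\right) \frac{1}{2 \left(1 - 4\right)} - 2540 = \left(-32\right) 21 \frac{1}{2 \left(-3\right)} - 2540 = - 672 \cdot \frac{1}{2} \left(- \frac{1}{3}\right) - 2540 = \left(-672\right) \left(- \frac{1}{6}\right) - 2540 = 112 - 2540 = -2428$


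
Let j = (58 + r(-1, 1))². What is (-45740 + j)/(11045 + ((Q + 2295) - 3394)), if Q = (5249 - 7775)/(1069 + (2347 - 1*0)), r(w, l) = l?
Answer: -72178372/16986505 ≈ -4.2492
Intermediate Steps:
Q = -1263/1708 (Q = -2526/(1069 + (2347 + 0)) = -2526/(1069 + 2347) = -2526/3416 = -2526*1/3416 = -1263/1708 ≈ -0.73946)
j = 3481 (j = (58 + 1)² = 59² = 3481)
(-45740 + j)/(11045 + ((Q + 2295) - 3394)) = (-45740 + 3481)/(11045 + ((-1263/1708 + 2295) - 3394)) = -42259/(11045 + (3918597/1708 - 3394)) = -42259/(11045 - 1878355/1708) = -42259/16986505/1708 = -42259*1708/16986505 = -72178372/16986505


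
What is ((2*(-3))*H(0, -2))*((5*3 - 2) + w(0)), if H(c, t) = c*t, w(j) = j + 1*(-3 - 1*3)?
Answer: 0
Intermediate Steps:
w(j) = -6 + j (w(j) = j + 1*(-3 - 3) = j + 1*(-6) = j - 6 = -6 + j)
((2*(-3))*H(0, -2))*((5*3 - 2) + w(0)) = ((2*(-3))*(0*(-2)))*((5*3 - 2) + (-6 + 0)) = (-6*0)*((15 - 2) - 6) = 0*(13 - 6) = 0*7 = 0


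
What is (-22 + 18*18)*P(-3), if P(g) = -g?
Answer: 906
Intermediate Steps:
(-22 + 18*18)*P(-3) = (-22 + 18*18)*(-1*(-3)) = (-22 + 324)*3 = 302*3 = 906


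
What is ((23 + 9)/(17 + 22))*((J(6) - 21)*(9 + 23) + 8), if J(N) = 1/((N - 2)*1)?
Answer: -20992/39 ≈ -538.26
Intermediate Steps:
J(N) = 1/(-2 + N) (J(N) = 1/((-2 + N)*1) = 1/(-2 + N))
((23 + 9)/(17 + 22))*((J(6) - 21)*(9 + 23) + 8) = ((23 + 9)/(17 + 22))*((1/(-2 + 6) - 21)*(9 + 23) + 8) = (32/39)*((1/4 - 21)*32 + 8) = (32*(1/39))*((¼ - 21)*32 + 8) = 32*(-83/4*32 + 8)/39 = 32*(-664 + 8)/39 = (32/39)*(-656) = -20992/39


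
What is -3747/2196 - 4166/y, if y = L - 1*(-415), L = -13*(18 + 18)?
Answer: 2983315/38796 ≈ 76.897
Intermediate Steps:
L = -468 (L = -13*36 = -468)
y = -53 (y = -468 - 1*(-415) = -468 + 415 = -53)
-3747/2196 - 4166/y = -3747/2196 - 4166/(-53) = -3747*1/2196 - 4166*(-1/53) = -1249/732 + 4166/53 = 2983315/38796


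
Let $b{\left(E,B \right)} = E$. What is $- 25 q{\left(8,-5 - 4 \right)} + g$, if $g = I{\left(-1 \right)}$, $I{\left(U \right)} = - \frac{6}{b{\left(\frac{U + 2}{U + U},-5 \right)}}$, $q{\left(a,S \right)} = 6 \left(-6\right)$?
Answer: $912$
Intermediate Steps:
$q{\left(a,S \right)} = -36$
$I{\left(U \right)} = - \frac{12 U}{2 + U}$ ($I{\left(U \right)} = - \frac{6}{\left(U + 2\right) \frac{1}{U + U}} = - \frac{6}{\left(2 + U\right) \frac{1}{2 U}} = - \frac{6}{\frac{1}{2} \frac{1}{U} \left(2 + U\right)} = - 6 \frac{2 U}{2 + U} = - \frac{12 U}{2 + U}$)
$g = 12$ ($g = \left(-12\right) \left(-1\right) \frac{1}{2 - 1} = \left(-12\right) \left(-1\right) 1^{-1} = \left(-12\right) \left(-1\right) 1 = 12$)
$- 25 q{\left(8,-5 - 4 \right)} + g = \left(-25\right) \left(-36\right) + 12 = 900 + 12 = 912$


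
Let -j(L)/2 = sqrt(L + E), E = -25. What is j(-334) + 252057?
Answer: 252057 - 2*I*sqrt(359) ≈ 2.5206e+5 - 37.895*I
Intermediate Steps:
j(L) = -2*sqrt(-25 + L) (j(L) = -2*sqrt(L - 25) = -2*sqrt(-25 + L))
j(-334) + 252057 = -2*sqrt(-25 - 334) + 252057 = -2*I*sqrt(359) + 252057 = 252057 - 2*I*sqrt(359)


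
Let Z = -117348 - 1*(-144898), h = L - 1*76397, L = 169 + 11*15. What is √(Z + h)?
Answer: I*√48513 ≈ 220.26*I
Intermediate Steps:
L = 334 (L = 169 + 165 = 334)
h = -76063 (h = 334 - 1*76397 = 334 - 76397 = -76063)
Z = 27550 (Z = -117348 + 144898 = 27550)
√(Z + h) = √(27550 - 76063) = √(-48513) = I*√48513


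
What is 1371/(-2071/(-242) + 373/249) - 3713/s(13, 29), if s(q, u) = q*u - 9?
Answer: 28151974439/222987760 ≈ 126.25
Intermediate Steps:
s(q, u) = -9 + q*u
1371/(-2071/(-242) + 373/249) - 3713/s(13, 29) = 1371/(-2071/(-242) + 373/249) - 3713/(-9 + 13*29) = 1371/(-2071*(-1/242) + 373*(1/249)) - 3713/(-9 + 377) = 1371/(2071/242 + 373/249) - 3713/368 = 1371/(605945/60258) - 3713*1/368 = 1371*(60258/605945) - 3713/368 = 82613718/605945 - 3713/368 = 28151974439/222987760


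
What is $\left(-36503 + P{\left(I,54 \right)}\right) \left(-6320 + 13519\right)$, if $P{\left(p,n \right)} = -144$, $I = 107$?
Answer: $-263821753$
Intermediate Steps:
$\left(-36503 + P{\left(I,54 \right)}\right) \left(-6320 + 13519\right) = \left(-36503 - 144\right) \left(-6320 + 13519\right) = \left(-36647\right) 7199 = -263821753$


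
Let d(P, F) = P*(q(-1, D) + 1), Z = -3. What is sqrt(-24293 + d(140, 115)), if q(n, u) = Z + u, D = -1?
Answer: I*sqrt(24713) ≈ 157.2*I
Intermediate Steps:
q(n, u) = -3 + u
d(P, F) = -3*P (d(P, F) = P*((-3 - 1) + 1) = P*(-4 + 1) = P*(-3) = -3*P)
sqrt(-24293 + d(140, 115)) = sqrt(-24293 - 3*140) = sqrt(-24293 - 420) = sqrt(-24713) = I*sqrt(24713)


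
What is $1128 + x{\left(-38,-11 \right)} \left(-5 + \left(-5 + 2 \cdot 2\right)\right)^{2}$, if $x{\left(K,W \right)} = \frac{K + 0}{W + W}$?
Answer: $\frac{13092}{11} \approx 1190.2$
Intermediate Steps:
$x{\left(K,W \right)} = \frac{K}{2 W}$
$1128 + x{\left(-38,-11 \right)} \left(-5 + \left(-5 + 2 \cdot 2\right)\right)^{2} = 1128 + \frac{1}{2} \left(-38\right) \frac{1}{-11} \left(-5 + \left(-5 + 2 \cdot 2\right)\right)^{2} = 1128 + \frac{1}{2} \left(-38\right) \left(- \frac{1}{11}\right) \left(-5 + \left(-5 + 4\right)\right)^{2} = 1128 + \frac{19 \left(-5 - 1\right)^{2}}{11} = 1128 + \frac{19 \left(-6\right)^{2}}{11} = 1128 + \frac{19}{11} \cdot 36 = 1128 + \frac{684}{11} = \frac{13092}{11}$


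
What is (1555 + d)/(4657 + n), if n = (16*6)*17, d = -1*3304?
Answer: -1749/6289 ≈ -0.27810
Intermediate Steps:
d = -3304
n = 1632 (n = 96*17 = 1632)
(1555 + d)/(4657 + n) = (1555 - 3304)/(4657 + 1632) = -1749/6289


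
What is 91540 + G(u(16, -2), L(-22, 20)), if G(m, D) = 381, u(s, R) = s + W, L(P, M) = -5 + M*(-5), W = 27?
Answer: 91921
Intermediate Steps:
L(P, M) = -5 - 5*M
u(s, R) = 27 + s (u(s, R) = s + 27 = 27 + s)
91540 + G(u(16, -2), L(-22, 20)) = 91540 + 381 = 91921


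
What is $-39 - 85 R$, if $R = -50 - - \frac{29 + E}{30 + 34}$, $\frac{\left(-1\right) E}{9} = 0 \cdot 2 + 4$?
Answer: $\frac{270099}{64} \approx 4220.3$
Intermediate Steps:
$E = -36$ ($E = - 9 \left(0 \cdot 2 + 4\right) = - 9 \left(0 + 4\right) = \left(-9\right) 4 = -36$)
$R = - \frac{3207}{64}$ ($R = -50 - - \frac{29 - 36}{30 + 34} = -50 - - \frac{-7}{64} = -50 - \left(-1\right) \left(- \frac{7}{64}\right) = -50 - \frac{7}{64} = - \frac{3207}{64} \approx -50.109$)
$-39 - 85 R = -39 - - \frac{272595}{64} = -39 + \frac{272595}{64} = \frac{270099}{64}$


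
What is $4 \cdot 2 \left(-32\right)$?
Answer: $-256$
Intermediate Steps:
$4 \cdot 2 \left(-32\right) = 8 \left(-32\right) = -256$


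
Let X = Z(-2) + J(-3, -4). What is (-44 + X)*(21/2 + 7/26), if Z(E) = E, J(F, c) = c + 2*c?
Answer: -8120/13 ≈ -624.62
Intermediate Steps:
J(F, c) = 3*c
X = -14 (X = -2 + 3*(-4) = -2 - 12 = -14)
(-44 + X)*(21/2 + 7/26) = (-44 - 14)*(21/2 + 7/26) = -58*(21*(½) + 7*(1/26)) = -58*(21/2 + 7/26) = -58*140/13 = -8120/13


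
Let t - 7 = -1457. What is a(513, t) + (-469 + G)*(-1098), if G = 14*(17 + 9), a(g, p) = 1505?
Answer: 116795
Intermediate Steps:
t = -1450 (t = 7 - 1457 = -1450)
G = 364 (G = 14*26 = 364)
a(513, t) + (-469 + G)*(-1098) = 1505 + (-469 + 364)*(-1098) = 1505 - 105*(-1098) = 1505 + 115290 = 116795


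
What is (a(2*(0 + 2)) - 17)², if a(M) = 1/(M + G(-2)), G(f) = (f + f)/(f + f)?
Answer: 7056/25 ≈ 282.24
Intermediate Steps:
G(f) = 1 (G(f) = (2*f)/((2*f)) = (2*f)*(1/(2*f)) = 1)
a(M) = 1/(1 + M) (a(M) = 1/(M + 1) = 1/(1 + M))
(a(2*(0 + 2)) - 17)² = (1/(1 + 2*(0 + 2)) - 17)² = (1/(1 + 2*2) - 17)² = (1/(1 + 4) - 17)² = (1/5 - 17)² = (⅕ - 17)² = (-84/5)² = 7056/25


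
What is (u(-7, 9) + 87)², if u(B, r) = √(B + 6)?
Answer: (87 + I)² ≈ 7568.0 + 174.0*I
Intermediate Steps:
u(B, r) = √(6 + B)
(u(-7, 9) + 87)² = (√(6 - 7) + 87)² = (√(-1) + 87)² = (I + 87)² = (87 + I)²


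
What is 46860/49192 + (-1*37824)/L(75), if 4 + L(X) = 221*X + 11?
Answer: -12313701/9269338 ≈ -1.3284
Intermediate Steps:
L(X) = 7 + 221*X (L(X) = -4 + (221*X + 11) = -4 + (11 + 221*X) = 7 + 221*X)
46860/49192 + (-1*37824)/L(75) = 46860/49192 + (-1*37824)/(7 + 221*75) = 46860*(1/49192) - 37824/(7 + 16575) = 1065/1118 - 37824/16582 = 1065/1118 - 37824*1/16582 = 1065/1118 - 18912/8291 = -12313701/9269338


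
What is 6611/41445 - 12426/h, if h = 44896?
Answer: -109094057/930357360 ≈ -0.11726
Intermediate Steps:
6611/41445 - 12426/h = 6611/41445 - 12426/44896 = 6611*(1/41445) - 12426*1/44896 = 6611/41445 - 6213/22448 = -109094057/930357360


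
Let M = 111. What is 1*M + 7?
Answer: 118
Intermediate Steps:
1*M + 7 = 1*111 + 7 = 111 + 7 = 118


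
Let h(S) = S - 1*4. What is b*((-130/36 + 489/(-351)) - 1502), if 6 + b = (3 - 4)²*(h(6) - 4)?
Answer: 1410556/117 ≈ 12056.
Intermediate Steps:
h(S) = -4 + S (h(S) = S - 4 = -4 + S)
b = -8 (b = -6 + (3 - 4)²*((-4 + 6) - 4) = -6 + (-1)²*(2 - 4) = -6 + 1*(-2) = -6 - 2 = -8)
b*((-130/36 + 489/(-351)) - 1502) = -8*((-130/36 + 489/(-351)) - 1502) = -8*((-130*1/36 + 489*(-1/351)) - 1502) = -8*((-65/18 - 163/117) - 1502) = -8*(-1171/234 - 1502) = -8*(-352639/234) = 1410556/117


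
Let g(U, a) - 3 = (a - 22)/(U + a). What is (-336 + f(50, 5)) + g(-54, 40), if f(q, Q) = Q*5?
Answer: -2165/7 ≈ -309.29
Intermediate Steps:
f(q, Q) = 5*Q
g(U, a) = 3 + (-22 + a)/(U + a) (g(U, a) = 3 + (a - 22)/(U + a) = 3 + (-22 + a)/(U + a))
(-336 + f(50, 5)) + g(-54, 40) = (-336 + 5*5) + (-22 + 3*(-54) + 4*40)/(-54 + 40) = (-336 + 25) + (-22 - 162 + 160)/(-14) = -311 - 1/14*(-24) = -311 + 12/7 = -2165/7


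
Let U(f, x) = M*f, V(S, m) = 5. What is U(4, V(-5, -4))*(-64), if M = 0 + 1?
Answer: -256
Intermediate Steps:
M = 1
U(f, x) = f (U(f, x) = 1*f = f)
U(4, V(-5, -4))*(-64) = 4*(-64) = -256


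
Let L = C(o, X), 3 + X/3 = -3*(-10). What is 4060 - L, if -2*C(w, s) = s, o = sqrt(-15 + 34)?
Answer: 8201/2 ≈ 4100.5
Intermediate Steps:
X = 81 (X = -9 + 3*(-3*(-10)) = -9 + 3*30 = -9 + 90 = 81)
o = sqrt(19) ≈ 4.3589
C(w, s) = -s/2
L = -81/2 (L = -1/2*81 = -81/2 ≈ -40.500)
4060 - L = 4060 - 1*(-81/2) = 4060 + 81/2 = 8201/2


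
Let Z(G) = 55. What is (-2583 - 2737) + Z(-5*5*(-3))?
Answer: -5265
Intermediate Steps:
(-2583 - 2737) + Z(-5*5*(-3)) = (-2583 - 2737) + 55 = -5320 + 55 = -5265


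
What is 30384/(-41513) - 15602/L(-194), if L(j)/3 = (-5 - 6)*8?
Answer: 319832225/5479716 ≈ 58.367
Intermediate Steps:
L(j) = -264 (L(j) = 3*((-5 - 6)*8) = 3*(-11*8) = 3*(-88) = -264)
30384/(-41513) - 15602/L(-194) = 30384/(-41513) - 15602/(-264) = 30384*(-1/41513) - 15602*(-1/264) = -30384/41513 + 7801/132 = 319832225/5479716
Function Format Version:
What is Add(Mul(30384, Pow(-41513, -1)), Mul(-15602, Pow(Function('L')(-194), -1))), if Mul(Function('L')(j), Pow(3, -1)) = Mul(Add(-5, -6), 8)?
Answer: Rational(319832225, 5479716) ≈ 58.367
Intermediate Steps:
Function('L')(j) = -264 (Function('L')(j) = Mul(3, Mul(Add(-5, -6), 8)) = Mul(3, Mul(-11, 8)) = Mul(3, -88) = -264)
Add(Mul(30384, Pow(-41513, -1)), Mul(-15602, Pow(Function('L')(-194), -1))) = Add(Mul(30384, Pow(-41513, -1)), Mul(-15602, Pow(-264, -1))) = Add(Mul(30384, Rational(-1, 41513)), Mul(-15602, Rational(-1, 264))) = Add(Rational(-30384, 41513), Rational(7801, 132)) = Rational(319832225, 5479716)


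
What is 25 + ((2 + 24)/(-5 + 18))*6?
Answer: 37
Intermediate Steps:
25 + ((2 + 24)/(-5 + 18))*6 = 25 + (26/13)*6 = 25 + (26*(1/13))*6 = 25 + 2*6 = 25 + 12 = 37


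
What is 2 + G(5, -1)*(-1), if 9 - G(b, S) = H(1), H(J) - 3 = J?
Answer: -3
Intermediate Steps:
H(J) = 3 + J
G(b, S) = 5 (G(b, S) = 9 - (3 + 1) = 9 - 1*4 = 9 - 4 = 5)
2 + G(5, -1)*(-1) = 2 + 5*(-1) = 2 - 5 = -3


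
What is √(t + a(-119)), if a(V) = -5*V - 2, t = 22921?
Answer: √23514 ≈ 153.34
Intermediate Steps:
a(V) = -2 - 5*V
√(t + a(-119)) = √(22921 + (-2 - 5*(-119))) = √(22921 + (-2 + 595)) = √(22921 + 593) = √23514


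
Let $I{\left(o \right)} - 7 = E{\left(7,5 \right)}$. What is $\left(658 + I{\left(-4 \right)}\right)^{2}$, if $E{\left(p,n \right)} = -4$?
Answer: $436921$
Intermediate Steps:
$I{\left(o \right)} = 3$ ($I{\left(o \right)} = 7 - 4 = 3$)
$\left(658 + I{\left(-4 \right)}\right)^{2} = \left(658 + 3\right)^{2} = 661^{2} = 436921$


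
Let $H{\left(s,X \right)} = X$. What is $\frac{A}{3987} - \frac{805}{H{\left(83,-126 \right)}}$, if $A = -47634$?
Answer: $- \frac{44323}{7974} \approx -5.5584$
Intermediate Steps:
$\frac{A}{3987} - \frac{805}{H{\left(83,-126 \right)}} = - \frac{47634}{3987} - \frac{805}{-126} = \left(-47634\right) \frac{1}{3987} - - \frac{115}{18} = - \frac{15878}{1329} + \frac{115}{18} = - \frac{44323}{7974}$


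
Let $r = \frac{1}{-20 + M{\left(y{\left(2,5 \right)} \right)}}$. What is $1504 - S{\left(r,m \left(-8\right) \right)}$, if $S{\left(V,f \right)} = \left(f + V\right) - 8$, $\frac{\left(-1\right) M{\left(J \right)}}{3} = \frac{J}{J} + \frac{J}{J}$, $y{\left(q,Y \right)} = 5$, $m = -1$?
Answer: $\frac{39105}{26} \approx 1504.0$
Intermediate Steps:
$M{\left(J \right)} = -6$ ($M{\left(J \right)} = - 3 \left(\frac{J}{J} + \frac{J}{J}\right) = - 3 \left(1 + 1\right) = \left(-3\right) 2 = -6$)
$r = - \frac{1}{26}$ ($r = \frac{1}{-20 - 6} = \frac{1}{-26} = - \frac{1}{26} \approx -0.038462$)
$S{\left(V,f \right)} = -8 + V + f$ ($S{\left(V,f \right)} = \left(V + f\right) - 8 = -8 + V + f$)
$1504 - S{\left(r,m \left(-8\right) \right)} = 1504 - \left(-8 - \frac{1}{26} - -8\right) = 1504 - \left(-8 - \frac{1}{26} + 8\right) = 1504 - - \frac{1}{26} = 1504 + \frac{1}{26} = \frac{39105}{26}$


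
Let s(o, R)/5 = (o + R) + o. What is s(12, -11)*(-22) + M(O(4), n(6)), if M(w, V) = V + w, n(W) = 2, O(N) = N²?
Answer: -1412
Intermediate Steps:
s(o, R) = 5*R + 10*o (s(o, R) = 5*((o + R) + o) = 5*((R + o) + o) = 5*(R + 2*o) = 5*R + 10*o)
s(12, -11)*(-22) + M(O(4), n(6)) = (5*(-11) + 10*12)*(-22) + (2 + 4²) = (-55 + 120)*(-22) + (2 + 16) = 65*(-22) + 18 = -1430 + 18 = -1412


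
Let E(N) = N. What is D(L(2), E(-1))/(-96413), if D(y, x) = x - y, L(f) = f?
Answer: 3/96413 ≈ 3.1116e-5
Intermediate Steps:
D(L(2), E(-1))/(-96413) = (-1 - 1*2)/(-96413) = (-1 - 2)*(-1/96413) = -3*(-1/96413) = 3/96413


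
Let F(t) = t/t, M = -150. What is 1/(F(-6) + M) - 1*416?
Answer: -61985/149 ≈ -416.01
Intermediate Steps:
F(t) = 1
1/(F(-6) + M) - 1*416 = 1/(1 - 150) - 1*416 = 1/(-149) - 416 = -1/149 - 416 = -61985/149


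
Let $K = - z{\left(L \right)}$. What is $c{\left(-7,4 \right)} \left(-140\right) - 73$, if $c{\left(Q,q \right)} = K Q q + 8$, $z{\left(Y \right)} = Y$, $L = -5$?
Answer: $18407$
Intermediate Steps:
$K = 5$ ($K = \left(-1\right) \left(-5\right) = 5$)
$c{\left(Q,q \right)} = 8 + 5 Q q$ ($c{\left(Q,q \right)} = 5 Q q + 8 = 8 + 5 Q q$)
$c{\left(-7,4 \right)} \left(-140\right) - 73 = \left(8 + 5 \left(-7\right) 4\right) \left(-140\right) - 73 = \left(8 - 140\right) \left(-140\right) - 73 = \left(-132\right) \left(-140\right) - 73 = 18480 - 73 = 18407$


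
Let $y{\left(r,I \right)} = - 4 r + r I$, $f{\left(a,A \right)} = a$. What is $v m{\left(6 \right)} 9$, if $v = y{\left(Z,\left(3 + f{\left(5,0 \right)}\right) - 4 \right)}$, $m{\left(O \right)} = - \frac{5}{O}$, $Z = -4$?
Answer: $0$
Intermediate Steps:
$y{\left(r,I \right)} = - 4 r + I r$
$v = 0$ ($v = - 4 \left(-4 + \left(\left(3 + 5\right) - 4\right)\right) = - 4 \left(-4 + \left(8 - 4\right)\right) = - 4 \left(-4 + 4\right) = \left(-4\right) 0 = 0$)
$v m{\left(6 \right)} 9 = 0 \left(- \frac{5}{6}\right) 9 = 0 \cdot 9 = 0$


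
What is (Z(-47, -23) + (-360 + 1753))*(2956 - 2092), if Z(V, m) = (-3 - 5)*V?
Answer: 1528416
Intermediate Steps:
Z(V, m) = -8*V
(Z(-47, -23) + (-360 + 1753))*(2956 - 2092) = (-8*(-47) + (-360 + 1753))*(2956 - 2092) = (376 + 1393)*864 = 1769*864 = 1528416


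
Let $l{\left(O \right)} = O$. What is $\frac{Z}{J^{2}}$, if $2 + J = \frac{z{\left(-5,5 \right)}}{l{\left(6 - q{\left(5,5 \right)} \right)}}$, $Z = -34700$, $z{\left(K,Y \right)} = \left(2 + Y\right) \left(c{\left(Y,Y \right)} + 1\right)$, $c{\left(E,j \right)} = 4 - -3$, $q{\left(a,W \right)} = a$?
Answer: $- \frac{8675}{729} \approx -11.9$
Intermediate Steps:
$c{\left(E,j \right)} = 7$ ($c{\left(E,j \right)} = 4 + 3 = 7$)
$z{\left(K,Y \right)} = 16 + 8 Y$ ($z{\left(K,Y \right)} = \left(2 + Y\right) \left(7 + 1\right) = \left(2 + Y\right) 8 = 16 + 8 Y$)
$J = 54$ ($J = -2 + \frac{16 + 8 \cdot 5}{6 - 5} = -2 + \frac{16 + 40}{6 - 5} = -2 + \frac{56}{1} = -2 + 56 \cdot 1 = -2 + 56 = 54$)
$\frac{Z}{J^{2}} = - \frac{34700}{54^{2}} = - \frac{34700}{2916} = \left(-34700\right) \frac{1}{2916} = - \frac{8675}{729}$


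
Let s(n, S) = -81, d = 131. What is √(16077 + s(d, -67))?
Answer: 2*√3999 ≈ 126.48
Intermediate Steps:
√(16077 + s(d, -67)) = √(16077 - 81) = √15996 = 2*√3999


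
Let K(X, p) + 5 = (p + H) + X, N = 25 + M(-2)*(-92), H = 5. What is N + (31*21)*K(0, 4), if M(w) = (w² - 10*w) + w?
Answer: 605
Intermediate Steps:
M(w) = w² - 9*w
N = -1999 (N = 25 - 2*(-9 - 2)*(-92) = 25 - 2*(-11)*(-92) = 25 + 22*(-92) = 25 - 2024 = -1999)
K(X, p) = X + p (K(X, p) = -5 + ((p + 5) + X) = -5 + ((5 + p) + X) = -5 + (5 + X + p) = X + p)
N + (31*21)*K(0, 4) = -1999 + (31*21)*(0 + 4) = -1999 + 651*4 = -1999 + 2604 = 605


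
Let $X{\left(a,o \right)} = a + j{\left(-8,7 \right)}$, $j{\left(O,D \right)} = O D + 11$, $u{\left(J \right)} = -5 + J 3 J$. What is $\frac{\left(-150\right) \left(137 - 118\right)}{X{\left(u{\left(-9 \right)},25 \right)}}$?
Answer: $- \frac{2850}{193} \approx -14.767$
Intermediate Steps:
$u{\left(J \right)} = -5 + 3 J^{2}$
$j{\left(O,D \right)} = 11 + D O$ ($j{\left(O,D \right)} = D O + 11 = 11 + D O$)
$X{\left(a,o \right)} = -45 + a$ ($X{\left(a,o \right)} = a + \left(11 + 7 \left(-8\right)\right) = a + \left(11 - 56\right) = a - 45 = -45 + a$)
$\frac{\left(-150\right) \left(137 - 118\right)}{X{\left(u{\left(-9 \right)},25 \right)}} = \frac{\left(-150\right) \left(137 - 118\right)}{-45 - \left(5 - 3 \left(-9\right)^{2}\right)} = \frac{\left(-150\right) 19}{-45 + \left(-5 + 3 \cdot 81\right)} = - \frac{2850}{-45 + \left(-5 + 243\right)} = - \frac{2850}{-45 + 238} = - \frac{2850}{193}$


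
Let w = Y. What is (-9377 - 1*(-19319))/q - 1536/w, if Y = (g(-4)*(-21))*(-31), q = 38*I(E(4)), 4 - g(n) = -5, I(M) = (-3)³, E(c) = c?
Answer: -41033/4123 ≈ -9.9522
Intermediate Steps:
I(M) = -27
g(n) = 9 (g(n) = 4 - 1*(-5) = 4 + 5 = 9)
q = -1026 (q = 38*(-27) = -1026)
Y = 5859 (Y = (9*(-21))*(-31) = -189*(-31) = 5859)
w = 5859
(-9377 - 1*(-19319))/q - 1536/w = (-9377 - 1*(-19319))/(-1026) - 1536/5859 = (-9377 + 19319)*(-1/1026) - 1536*1/5859 = 9942*(-1/1026) - 512/1953 = -1657/171 - 512/1953 = -41033/4123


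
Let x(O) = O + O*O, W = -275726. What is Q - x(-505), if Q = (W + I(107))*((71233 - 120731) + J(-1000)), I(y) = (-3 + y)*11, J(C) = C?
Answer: 13865587316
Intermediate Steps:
I(y) = -33 + 11*y
x(O) = O + O²
Q = 13865841836 (Q = (-275726 + (-33 + 11*107))*((71233 - 120731) - 1000) = (-275726 + (-33 + 1177))*(-49498 - 1000) = (-275726 + 1144)*(-50498) = -274582*(-50498) = 13865841836)
Q - x(-505) = 13865841836 - (-505)*(1 - 505) = 13865841836 - (-505)*(-504) = 13865841836 - 1*254520 = 13865841836 - 254520 = 13865587316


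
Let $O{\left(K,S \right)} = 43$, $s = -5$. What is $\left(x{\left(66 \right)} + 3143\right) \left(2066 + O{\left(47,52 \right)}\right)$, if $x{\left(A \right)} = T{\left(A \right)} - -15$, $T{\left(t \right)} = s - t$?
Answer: $6510483$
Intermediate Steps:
$T{\left(t \right)} = -5 - t$
$x{\left(A \right)} = 10 - A$ ($x{\left(A \right)} = \left(-5 - A\right) - -15 = \left(-5 - A\right) + 15 = 10 - A$)
$\left(x{\left(66 \right)} + 3143\right) \left(2066 + O{\left(47,52 \right)}\right) = \left(\left(10 - 66\right) + 3143\right) \left(2066 + 43\right) = \left(\left(10 - 66\right) + 3143\right) 2109 = \left(-56 + 3143\right) 2109 = 3087 \cdot 2109 = 6510483$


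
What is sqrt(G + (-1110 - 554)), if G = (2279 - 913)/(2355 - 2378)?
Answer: I*sqrt(911674)/23 ≈ 41.514*I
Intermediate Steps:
G = -1366/23 (G = 1366/(-23) = 1366*(-1/23) = -1366/23 ≈ -59.391)
sqrt(G + (-1110 - 554)) = sqrt(-1366/23 + (-1110 - 554)) = sqrt(-1366/23 - 1664) = sqrt(-39638/23) = I*sqrt(911674)/23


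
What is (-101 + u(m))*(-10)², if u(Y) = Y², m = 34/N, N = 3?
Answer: 24700/9 ≈ 2744.4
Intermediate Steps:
m = 34/3 ≈ 11.333
(-101 + u(m))*(-10)² = (-101 + (34/3)²)*(-10)² = (-101 + 1156/9)*100 = (247/9)*100 = 24700/9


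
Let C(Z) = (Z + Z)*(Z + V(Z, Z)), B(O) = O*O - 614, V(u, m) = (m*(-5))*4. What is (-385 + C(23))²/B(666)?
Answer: 419717169/442942 ≈ 947.57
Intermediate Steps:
V(u, m) = -20*m (V(u, m) = -5*m*4 = -20*m)
B(O) = -614 + O² (B(O) = O² - 614 = -614 + O²)
C(Z) = -38*Z² (C(Z) = (Z + Z)*(Z - 20*Z) = (2*Z)*(-19*Z) = -38*Z²)
(-385 + C(23))²/B(666) = (-385 - 38*23²)²/(-614 + 666²) = (-385 - 38*529)²/(-614 + 443556) = (-385 - 20102)²/442942 = (-20487)²*(1/442942) = 419717169*(1/442942) = 419717169/442942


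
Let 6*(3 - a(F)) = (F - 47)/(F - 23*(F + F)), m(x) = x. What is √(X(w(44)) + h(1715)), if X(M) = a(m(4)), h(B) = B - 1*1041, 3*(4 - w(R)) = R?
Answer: √21933510/180 ≈ 26.018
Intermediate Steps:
w(R) = 4 - R/3
h(B) = -1041 + B (h(B) = B - 1041 = -1041 + B)
a(F) = 3 + (-47 + F)/(270*F) (a(F) = 3 - (F - 47)/(6*(F - 23*(F + F))) = 3 - (-47 + F)/(6*(F - 46*F)) = 3 - (-47 + F)/(6*((-45*F))) = 3 - (-47 + F)*(-1/(45*F))/6 = 3 - (-1)*(-47 + F)/(270*F) = 3 + (-47 + F)/(270*F))
X(M) = 3197/1080 (X(M) = (1/270)*(-47 + 811*4)/4 = (1/270)*(¼)*(-47 + 3244) = (1/270)*(¼)*3197 = 3197/1080)
√(X(w(44)) + h(1715)) = √(3197/1080 + (-1041 + 1715)) = √(3197/1080 + 674) = √(731117/1080) = √21933510/180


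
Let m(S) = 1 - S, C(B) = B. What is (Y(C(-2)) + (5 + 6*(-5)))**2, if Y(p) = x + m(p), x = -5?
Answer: 729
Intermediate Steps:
Y(p) = -4 - p (Y(p) = -5 + (1 - p) = -4 - p)
(Y(C(-2)) + (5 + 6*(-5)))**2 = ((-4 - 1*(-2)) + (5 + 6*(-5)))**2 = ((-4 + 2) + (5 - 30))**2 = (-2 - 25)**2 = (-27)**2 = 729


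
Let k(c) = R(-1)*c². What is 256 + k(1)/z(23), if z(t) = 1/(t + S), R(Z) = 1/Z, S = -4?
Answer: 237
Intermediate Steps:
R(Z) = 1/Z
z(t) = 1/(-4 + t) (z(t) = 1/(t - 4) = 1/(-4 + t))
k(c) = -c² (k(c) = c²/(-1) = -c²)
256 + k(1)/z(23) = 256 + (-1*1²)/(1/(-4 + 23)) = 256 + (-1*1)/(1/19) = 256 - 1/1/19 = 256 - 1*19 = 256 - 19 = 237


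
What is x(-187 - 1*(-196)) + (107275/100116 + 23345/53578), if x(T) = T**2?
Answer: 31612143347/383143932 ≈ 82.507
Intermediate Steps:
x(-187 - 1*(-196)) + (107275/100116 + 23345/53578) = (-187 - 1*(-196))**2 + (107275/100116 + 23345/53578) = (-187 + 196)**2 + (107275*(1/100116) + 23345*(1/53578)) = 9**2 + (107275/100116 + 3335/7654) = 81 + 577484855/383143932 = 31612143347/383143932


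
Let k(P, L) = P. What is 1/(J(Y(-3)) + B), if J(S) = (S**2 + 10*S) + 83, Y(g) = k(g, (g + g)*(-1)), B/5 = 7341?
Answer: 1/36767 ≈ 2.7198e-5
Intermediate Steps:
B = 36705 (B = 5*7341 = 36705)
Y(g) = g
J(S) = 83 + S**2 + 10*S
1/(J(Y(-3)) + B) = 1/((83 + (-3)**2 + 10*(-3)) + 36705) = 1/((83 + 9 - 30) + 36705) = 1/(62 + 36705) = 1/36767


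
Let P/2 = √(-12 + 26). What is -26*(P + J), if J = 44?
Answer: -1144 - 52*√14 ≈ -1338.6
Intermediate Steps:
P = 2*√14 (P = 2*√(-12 + 26) = 2*√14 ≈ 7.4833)
-26*(P + J) = -26*(2*√14 + 44) = -26*(44 + 2*√14) = -1144 - 52*√14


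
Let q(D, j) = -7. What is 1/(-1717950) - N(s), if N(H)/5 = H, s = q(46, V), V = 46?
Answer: 60128249/1717950 ≈ 35.000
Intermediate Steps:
s = -7
N(H) = 5*H
1/(-1717950) - N(s) = 1/(-1717950) - 5*(-7) = -1/1717950 - 1*(-35) = -1/1717950 + 35 = 60128249/1717950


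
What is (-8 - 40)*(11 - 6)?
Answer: -240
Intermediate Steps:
(-8 - 40)*(11 - 6) = -48*5 = -240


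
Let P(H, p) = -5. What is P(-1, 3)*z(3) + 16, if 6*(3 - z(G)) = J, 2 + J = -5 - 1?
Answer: -17/3 ≈ -5.6667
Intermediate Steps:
J = -8 (J = -2 + (-5 - 1) = -2 - 6 = -8)
z(G) = 13/3 (z(G) = 3 - ⅙*(-8) = 3 + 4/3 = 13/3)
P(-1, 3)*z(3) + 16 = -5*13/3 + 16 = -65/3 + 16 = -17/3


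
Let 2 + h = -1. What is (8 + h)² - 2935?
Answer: -2910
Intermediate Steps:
h = -3 (h = -2 - 1 = -3)
(8 + h)² - 2935 = (8 - 3)² - 2935 = 5² - 2935 = 25 - 2935 = -2910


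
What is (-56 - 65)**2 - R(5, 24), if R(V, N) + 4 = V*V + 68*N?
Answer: 12988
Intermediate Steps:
R(V, N) = -4 + V**2 + 68*N (R(V, N) = -4 + (V*V + 68*N) = -4 + (V**2 + 68*N) = -4 + V**2 + 68*N)
(-56 - 65)**2 - R(5, 24) = (-56 - 65)**2 - (-4 + 5**2 + 68*24) = (-121)**2 - (-4 + 25 + 1632) = 14641 - 1*1653 = 14641 - 1653 = 12988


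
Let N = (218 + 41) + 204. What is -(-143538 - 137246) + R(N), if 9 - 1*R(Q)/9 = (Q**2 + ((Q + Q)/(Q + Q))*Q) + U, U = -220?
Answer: -1650643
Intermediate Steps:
N = 463 (N = 259 + 204 = 463)
R(Q) = 2061 - 9*Q - 9*Q**2 (R(Q) = 81 - 9*((Q**2 + ((Q + Q)/(Q + Q))*Q) - 220) = 81 - 9*((Q**2 + ((2*Q)/((2*Q)))*Q) - 220) = 81 - 9*((Q**2 + ((2*Q)*(1/(2*Q)))*Q) - 220) = 81 - 9*((Q**2 + 1*Q) - 220) = 81 - 9*((Q**2 + Q) - 220) = 81 - 9*((Q + Q**2) - 220) = 81 - 9*(-220 + Q + Q**2) = 81 + (1980 - 9*Q - 9*Q**2) = 2061 - 9*Q - 9*Q**2)
-(-143538 - 137246) + R(N) = -(-143538 - 137246) + (2061 - 9*463 - 9*463**2) = -1*(-280784) + (2061 - 4167 - 9*214369) = 280784 + (2061 - 4167 - 1929321) = 280784 - 1931427 = -1650643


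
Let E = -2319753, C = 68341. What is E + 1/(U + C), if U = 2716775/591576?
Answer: -93791353674317247/40431612191 ≈ -2.3198e+6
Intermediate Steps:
U = 2716775/591576 (U = 2716775*(1/591576) = 2716775/591576 ≈ 4.5924)
E + 1/(U + C) = -2319753 + 1/(2716775/591576 + 68341) = -2319753 + 1/(40431612191/591576) = -2319753 + 591576/40431612191 = -93791353674317247/40431612191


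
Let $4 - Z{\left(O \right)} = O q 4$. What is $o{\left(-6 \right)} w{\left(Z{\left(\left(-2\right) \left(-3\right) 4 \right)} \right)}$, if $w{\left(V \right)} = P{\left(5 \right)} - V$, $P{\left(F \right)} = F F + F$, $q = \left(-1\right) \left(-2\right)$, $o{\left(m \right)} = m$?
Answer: $-1308$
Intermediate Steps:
$q = 2$
$Z{\left(O \right)} = 4 - 8 O$ ($Z{\left(O \right)} = 4 - O 2 \cdot 4 = 4 - 2 O 4 = 4 - 8 O$)
$P{\left(F \right)} = F + F^{2}$ ($P{\left(F \right)} = F^{2} + F = F + F^{2}$)
$w{\left(V \right)} = 30 - V$ ($w{\left(V \right)} = 5 \left(1 + 5\right) - V = 5 \cdot 6 - V = 30 - V$)
$o{\left(-6 \right)} w{\left(Z{\left(\left(-2\right) \left(-3\right) 4 \right)} \right)} = - 6 \left(30 - \left(4 - 8 \left(-2\right) \left(-3\right) 4\right)\right) = - 6 \left(30 - \left(4 - 8 \cdot 6 \cdot 4\right)\right) = - 6 \left(30 - \left(4 - 192\right)\right) = - 6 \left(30 - -188\right) = - 6 \left(30 + 188\right) = \left(-6\right) 218 = -1308$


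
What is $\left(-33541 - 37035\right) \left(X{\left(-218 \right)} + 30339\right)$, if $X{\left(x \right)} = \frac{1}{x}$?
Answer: $- \frac{233391338488}{109} \approx -2.1412 \cdot 10^{9}$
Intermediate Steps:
$\left(-33541 - 37035\right) \left(X{\left(-218 \right)} + 30339\right) = \left(-33541 - 37035\right) \left(\frac{1}{-218} + 30339\right) = - 70576 \left(- \frac{1}{218} + 30339\right) = \left(-70576\right) \frac{6613901}{218} = - \frac{233391338488}{109}$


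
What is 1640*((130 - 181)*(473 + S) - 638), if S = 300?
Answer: -65700040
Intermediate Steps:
1640*((130 - 181)*(473 + S) - 638) = 1640*((130 - 181)*(473 + 300) - 638) = 1640*(-51*773 - 638) = 1640*(-39423 - 638) = 1640*(-40061) = -65700040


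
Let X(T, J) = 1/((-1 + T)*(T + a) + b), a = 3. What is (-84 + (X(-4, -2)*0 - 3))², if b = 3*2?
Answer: 7569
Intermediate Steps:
b = 6
X(T, J) = 1/(6 + (-1 + T)*(3 + T)) (X(T, J) = 1/((-1 + T)*(T + 3) + 6) = 1/((-1 + T)*(3 + T) + 6) = 1/(6 + (-1 + T)*(3 + T)))
(-84 + (X(-4, -2)*0 - 3))² = (-84 + (0/(3 + (-4)² + 2*(-4)) - 3))² = (-84 + (0/(3 + 16 - 8) - 3))² = (-84 + (0/11 - 3))² = (-84 + ((1/11)*0 - 3))² = (-84 + (0 - 3))² = (-84 - 3)² = (-87)² = 7569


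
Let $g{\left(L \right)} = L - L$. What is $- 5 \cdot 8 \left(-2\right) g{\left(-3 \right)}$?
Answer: $0$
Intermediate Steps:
$g{\left(L \right)} = 0$
$- 5 \cdot 8 \left(-2\right) g{\left(-3 \right)} = - 5 \cdot 8 \left(-2\right) 0 = - 5 \left(\left(-16\right) 0\right) = \left(-5\right) 0 = 0$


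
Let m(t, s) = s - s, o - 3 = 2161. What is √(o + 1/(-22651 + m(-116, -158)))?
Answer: 3*√123364299857/22651 ≈ 46.519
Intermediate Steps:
o = 2164 (o = 3 + 2161 = 2164)
m(t, s) = 0
√(o + 1/(-22651 + m(-116, -158))) = √(2164 + 1/(-22651 + 0)) = √(2164 + 1/(-22651)) = √(2164 - 1/22651) = √(49016763/22651) = 3*√123364299857/22651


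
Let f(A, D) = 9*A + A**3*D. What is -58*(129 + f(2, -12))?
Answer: -2958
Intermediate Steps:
f(A, D) = 9*A + D*A**3
-58*(129 + f(2, -12)) = -58*(129 + 2*(9 - 12*2**2)) = -58*(129 + 2*(9 - 12*4)) = -58*(129 + 2*(9 - 48)) = -58*(129 + 2*(-39)) = -58*(129 - 78) = -58*51 = -2958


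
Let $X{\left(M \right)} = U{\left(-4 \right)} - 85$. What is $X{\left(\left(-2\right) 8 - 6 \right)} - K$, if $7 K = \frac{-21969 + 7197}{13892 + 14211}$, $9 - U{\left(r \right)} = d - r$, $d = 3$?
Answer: $- \frac{16313071}{196721} \approx -82.925$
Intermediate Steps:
$U{\left(r \right)} = 6 + r$ ($U{\left(r \right)} = 9 - \left(3 - r\right) = 9 + \left(-3 + r\right) = 6 + r$)
$X{\left(M \right)} = -83$ ($X{\left(M \right)} = \left(6 - 4\right) - 85 = 2 - 85 = -83$)
$K = - \frac{14772}{196721}$ ($K = \frac{\left(-21969 + 7197\right) \frac{1}{13892 + 14211}}{7} = \frac{\left(-14772\right) \frac{1}{28103}}{7} = \frac{1}{7} \left(- \frac{14772}{28103}\right) = - \frac{14772}{196721} \approx -0.075091$)
$X{\left(\left(-2\right) 8 - 6 \right)} - K = -83 - - \frac{14772}{196721} = -83 + \frac{14772}{196721} = - \frac{16313071}{196721}$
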